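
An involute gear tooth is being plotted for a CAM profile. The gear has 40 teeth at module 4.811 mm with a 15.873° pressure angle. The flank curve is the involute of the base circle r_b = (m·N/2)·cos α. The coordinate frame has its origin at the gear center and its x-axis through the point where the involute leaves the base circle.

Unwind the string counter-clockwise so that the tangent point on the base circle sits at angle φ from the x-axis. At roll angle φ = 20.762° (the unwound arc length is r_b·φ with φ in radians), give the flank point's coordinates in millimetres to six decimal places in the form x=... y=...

x=98.429521 y=1.448728

pitch radius r_p = m·N/2 = 4.811·40/2 = 96.220000
base radius r_b = r_p·cos α = 96.220000·cos 15.873° = 92.551161
roll angle φ = 20.762° = 0.36236526 rad
x = r_b·(cos φ + φ·sin φ) = 92.551161·(0.93506099 + 0.36236526·0.35448688) = 98.429521
y = r_b·(sin φ − φ·cos φ) = 92.551161·(0.35448688 − 0.36236526·0.93506099) = 1.448728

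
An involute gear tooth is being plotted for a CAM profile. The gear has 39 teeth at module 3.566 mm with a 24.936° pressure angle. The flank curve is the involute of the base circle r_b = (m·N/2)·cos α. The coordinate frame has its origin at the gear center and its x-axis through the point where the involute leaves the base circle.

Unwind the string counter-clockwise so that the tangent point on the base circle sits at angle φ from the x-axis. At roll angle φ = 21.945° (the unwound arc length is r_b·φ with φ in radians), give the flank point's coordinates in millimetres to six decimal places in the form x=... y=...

pitch radius r_p = m·N/2 = 3.566·39/2 = 69.537000
base radius r_b = r_p·cos α = 69.537000·cos 24.936° = 63.054712
roll angle φ = 21.945° = 0.38301250 rad
x = r_b·(cos φ + φ·sin φ) = 63.054712·(0.92754302 + 0.38301250·0.37371639) = 67.511486
y = r_b·(sin φ − φ·cos φ) = 63.054712·(0.37371639 − 0.38301250·0.92754302) = 1.163726

x=67.511486 y=1.163726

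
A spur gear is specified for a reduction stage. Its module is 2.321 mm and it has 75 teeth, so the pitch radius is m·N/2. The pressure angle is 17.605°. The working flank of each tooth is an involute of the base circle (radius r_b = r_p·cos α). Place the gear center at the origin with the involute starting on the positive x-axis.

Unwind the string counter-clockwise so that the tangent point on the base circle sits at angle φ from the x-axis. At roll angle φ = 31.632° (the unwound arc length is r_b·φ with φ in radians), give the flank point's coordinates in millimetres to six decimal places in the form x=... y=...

x=94.656900 y=4.513046

pitch radius r_p = m·N/2 = 2.321·75/2 = 87.037500
base radius r_b = r_p·cos α = 87.037500·cos 17.605° = 82.961036
roll angle φ = 31.632° = 0.55208255 rad
x = r_b·(cos φ + φ·sin φ) = 82.961036·(0.85143415 + 0.55208255·0.52446152) = 94.656900
y = r_b·(sin φ − φ·cos φ) = 82.961036·(0.52446152 − 0.55208255·0.85143415) = 4.513046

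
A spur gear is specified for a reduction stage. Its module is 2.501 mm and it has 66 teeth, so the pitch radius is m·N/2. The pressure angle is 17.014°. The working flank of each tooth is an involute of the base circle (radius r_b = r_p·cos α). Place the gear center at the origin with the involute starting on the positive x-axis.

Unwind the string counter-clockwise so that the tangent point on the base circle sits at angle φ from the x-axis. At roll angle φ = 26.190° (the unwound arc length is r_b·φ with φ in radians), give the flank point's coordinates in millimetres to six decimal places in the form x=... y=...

pitch radius r_p = m·N/2 = 2.501·66/2 = 82.533000
base radius r_b = r_p·cos α = 82.533000·cos 17.014° = 78.920802
roll angle φ = 26.190° = 0.45710173 rad
x = r_b·(cos φ + φ·sin φ) = 78.920802·(0.89733541 + 0.45710173·0.44134924) = 86.740032
y = r_b·(sin φ − φ·cos φ) = 78.920802·(0.44134924 − 0.45710173·0.89733541) = 2.460409

x=86.740032 y=2.460409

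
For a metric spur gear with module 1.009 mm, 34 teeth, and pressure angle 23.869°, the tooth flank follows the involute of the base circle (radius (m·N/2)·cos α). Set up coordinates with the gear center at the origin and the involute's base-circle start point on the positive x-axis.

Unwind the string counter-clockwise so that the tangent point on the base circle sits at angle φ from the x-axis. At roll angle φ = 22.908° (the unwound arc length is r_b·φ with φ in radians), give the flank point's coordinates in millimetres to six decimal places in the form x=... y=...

x=16.890042 y=0.328871

pitch radius r_p = m·N/2 = 1.009·34/2 = 17.153000
base radius r_b = r_p·cos α = 17.153000·cos 23.869° = 15.685956
roll angle φ = 22.908° = 0.39982003 rad
x = r_b·(cos φ + φ·sin φ) = 15.685956·(0.92113106 + 0.39982003·0.38925257) = 16.890042
y = r_b·(sin φ − φ·cos φ) = 15.685956·(0.38925257 − 0.39982003·0.92113106) = 0.328871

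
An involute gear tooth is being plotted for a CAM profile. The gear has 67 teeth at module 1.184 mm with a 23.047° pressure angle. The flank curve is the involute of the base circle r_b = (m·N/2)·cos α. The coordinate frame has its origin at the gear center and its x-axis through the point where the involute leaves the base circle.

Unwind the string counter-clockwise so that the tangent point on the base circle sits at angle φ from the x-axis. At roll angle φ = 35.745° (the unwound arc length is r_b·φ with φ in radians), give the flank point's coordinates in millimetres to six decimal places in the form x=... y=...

pitch radius r_p = m·N/2 = 1.184·67/2 = 39.664000
base radius r_b = r_p·cos α = 39.664000·cos 23.047° = 36.498179
roll angle φ = 35.745° = 0.62386794 rad
x = r_b·(cos φ + φ·sin φ) = 36.498179·(0.81162496 + 0.62386794·0.58417884) = 42.924611
y = r_b·(sin φ − φ·cos φ) = 36.498179·(0.58417884 − 0.62386794·0.81162496) = 2.840728

x=42.924611 y=2.840728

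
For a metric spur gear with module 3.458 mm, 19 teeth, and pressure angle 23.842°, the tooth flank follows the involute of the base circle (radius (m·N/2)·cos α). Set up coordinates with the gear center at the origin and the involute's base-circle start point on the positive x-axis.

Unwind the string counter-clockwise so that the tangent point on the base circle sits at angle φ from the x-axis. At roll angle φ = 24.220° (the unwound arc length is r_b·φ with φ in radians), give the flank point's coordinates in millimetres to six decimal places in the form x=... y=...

x=32.613491 y=0.743127

pitch radius r_p = m·N/2 = 3.458·19/2 = 32.851000
base radius r_b = r_p·cos α = 32.851000·cos 23.842° = 30.047614
roll angle φ = 24.220° = 0.42271874 rad
x = r_b·(cos φ + φ·sin φ) = 30.047614·(0.91197697 + 0.42271874·0.41024140) = 32.613491
y = r_b·(sin φ − φ·cos φ) = 30.047614·(0.41024140 − 0.42271874·0.91197697) = 0.743127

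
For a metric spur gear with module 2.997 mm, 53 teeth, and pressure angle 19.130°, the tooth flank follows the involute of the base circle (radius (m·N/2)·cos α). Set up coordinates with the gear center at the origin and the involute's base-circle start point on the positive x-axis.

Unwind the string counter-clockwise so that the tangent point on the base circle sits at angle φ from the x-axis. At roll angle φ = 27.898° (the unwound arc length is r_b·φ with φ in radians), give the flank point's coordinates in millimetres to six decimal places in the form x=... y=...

x=83.409137 y=2.819426

pitch radius r_p = m·N/2 = 2.997·53/2 = 79.420500
base radius r_b = r_p·cos α = 79.420500·cos 19.130° = 75.034698
roll angle φ = 27.898° = 0.48691195 rad
x = r_b·(cos φ + φ·sin φ) = 75.034698·(0.88378196 + 0.48691195·0.46789896) = 83.409137
y = r_b·(sin φ − φ·cos φ) = 75.034698·(0.46789896 − 0.48691195·0.88378196) = 2.819426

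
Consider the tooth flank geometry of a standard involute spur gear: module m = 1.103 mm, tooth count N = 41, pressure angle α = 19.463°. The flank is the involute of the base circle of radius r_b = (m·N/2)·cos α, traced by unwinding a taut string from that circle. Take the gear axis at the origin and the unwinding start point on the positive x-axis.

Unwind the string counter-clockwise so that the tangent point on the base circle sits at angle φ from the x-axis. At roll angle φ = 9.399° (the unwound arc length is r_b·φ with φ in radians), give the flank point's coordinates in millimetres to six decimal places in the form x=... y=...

x=21.604336 y=0.031287

pitch radius r_p = m·N/2 = 1.103·41/2 = 22.611500
base radius r_b = r_p·cos α = 22.611500·cos 19.463° = 21.319408
roll angle φ = 9.399° = 0.16404350 rad
x = r_b·(cos φ + φ·sin φ) = 21.319408·(0.98657501 + 0.16404350·0.16330874) = 21.604336
y = r_b·(sin φ − φ·cos φ) = 21.319408·(0.16330874 − 0.16404350·0.98657501) = 0.031287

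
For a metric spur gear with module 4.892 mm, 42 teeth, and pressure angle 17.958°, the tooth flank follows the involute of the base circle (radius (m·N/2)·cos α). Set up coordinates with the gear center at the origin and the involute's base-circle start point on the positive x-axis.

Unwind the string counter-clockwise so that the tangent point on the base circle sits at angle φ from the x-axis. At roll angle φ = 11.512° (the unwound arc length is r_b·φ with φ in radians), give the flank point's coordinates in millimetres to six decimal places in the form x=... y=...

pitch radius r_p = m·N/2 = 4.892·42/2 = 102.732000
base radius r_b = r_p·cos α = 102.732000·cos 17.958° = 97.727183
roll angle φ = 11.512° = 0.20092230 rad
x = r_b·(cos φ + φ·sin φ) = 97.727183·(0.97988293 + 0.20092230·0.19957316) = 99.679931
y = r_b·(sin φ − φ·cos φ) = 97.727183·(0.19957316 − 0.20092230·0.97988293) = 0.263163

x=99.679931 y=0.263163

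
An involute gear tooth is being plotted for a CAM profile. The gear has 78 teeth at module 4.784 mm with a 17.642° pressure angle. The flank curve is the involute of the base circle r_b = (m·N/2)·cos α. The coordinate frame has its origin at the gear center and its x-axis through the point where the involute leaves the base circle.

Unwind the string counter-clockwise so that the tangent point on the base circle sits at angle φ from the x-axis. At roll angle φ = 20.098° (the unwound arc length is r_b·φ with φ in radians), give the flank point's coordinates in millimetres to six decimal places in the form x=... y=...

x=188.405587 y=2.526682

pitch radius r_p = m·N/2 = 4.784·78/2 = 186.576000
base radius r_b = r_p·cos α = 186.576000·cos 17.642° = 177.801100
roll angle φ = 20.098° = 0.35077627 rad
x = r_b·(cos φ + φ·sin φ) = 177.801100·(0.93910625 + 0.35077627·0.34362691) = 188.405587
y = r_b·(sin φ − φ·cos φ) = 177.801100·(0.34362691 − 0.35077627·0.93910625) = 2.526682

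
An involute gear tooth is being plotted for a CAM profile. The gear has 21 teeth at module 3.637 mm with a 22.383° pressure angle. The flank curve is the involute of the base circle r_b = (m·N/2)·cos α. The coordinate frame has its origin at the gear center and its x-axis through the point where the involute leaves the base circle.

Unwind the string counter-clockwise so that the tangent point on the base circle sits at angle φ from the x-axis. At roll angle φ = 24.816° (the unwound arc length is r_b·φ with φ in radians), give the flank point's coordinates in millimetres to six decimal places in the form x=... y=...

x=38.469715 y=0.938537

pitch radius r_p = m·N/2 = 3.637·21/2 = 38.188500
base radius r_b = r_p·cos α = 38.188500·cos 22.383° = 35.311342
roll angle φ = 24.816° = 0.43312091 rad
x = r_b·(cos φ + φ·sin φ) = 35.311342·(0.90766031 + 0.43312091·0.41970557) = 38.469715
y = r_b·(sin φ − φ·cos φ) = 35.311342·(0.41970557 − 0.43312091·0.90766031) = 0.938537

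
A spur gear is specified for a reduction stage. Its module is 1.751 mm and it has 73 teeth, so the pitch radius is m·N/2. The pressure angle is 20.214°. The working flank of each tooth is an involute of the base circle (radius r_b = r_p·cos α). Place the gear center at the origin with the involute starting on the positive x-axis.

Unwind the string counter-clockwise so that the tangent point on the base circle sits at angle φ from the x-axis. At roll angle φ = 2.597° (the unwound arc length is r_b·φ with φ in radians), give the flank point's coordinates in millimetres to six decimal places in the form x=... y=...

pitch radius r_p = m·N/2 = 1.751·73/2 = 63.911500
base radius r_b = r_p·cos α = 63.911500·cos 20.214° = 59.975103
roll angle φ = 2.597° = 0.04532620 rad
x = r_b·(cos φ + φ·sin φ) = 59.975103·(0.99897294 + 0.04532620·0.04531068) = 60.036679
y = r_b·(sin φ − φ·cos φ) = 59.975103·(0.04531068 − 0.04532620·0.99897294) = 0.001861

x=60.036679 y=0.001861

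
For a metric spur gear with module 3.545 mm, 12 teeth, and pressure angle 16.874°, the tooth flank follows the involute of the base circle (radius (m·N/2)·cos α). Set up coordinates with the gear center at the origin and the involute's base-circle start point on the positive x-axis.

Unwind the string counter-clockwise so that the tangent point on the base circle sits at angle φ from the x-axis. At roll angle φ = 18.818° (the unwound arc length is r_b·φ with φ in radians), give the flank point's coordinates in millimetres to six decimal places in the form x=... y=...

x=21.422608 y=0.237790

pitch radius r_p = m·N/2 = 3.545·12/2 = 21.270000
base radius r_b = r_p·cos α = 21.270000·cos 16.874° = 20.354229
roll angle φ = 18.818° = 0.32843606 rad
x = r_b·(cos φ + φ·sin φ) = 20.354229·(0.94654797 + 0.32843606·0.32256308) = 21.422608
y = r_b·(sin φ − φ·cos φ) = 20.354229·(0.32256308 − 0.32843606·0.94654797) = 0.237790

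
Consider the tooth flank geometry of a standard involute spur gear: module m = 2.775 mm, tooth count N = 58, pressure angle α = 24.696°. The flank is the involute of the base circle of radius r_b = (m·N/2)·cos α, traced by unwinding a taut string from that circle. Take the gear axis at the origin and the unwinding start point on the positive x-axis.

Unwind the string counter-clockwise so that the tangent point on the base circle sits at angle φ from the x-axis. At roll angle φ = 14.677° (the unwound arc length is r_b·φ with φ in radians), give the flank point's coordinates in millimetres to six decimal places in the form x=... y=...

x=75.474184 y=0.406981

pitch radius r_p = m·N/2 = 2.775·58/2 = 80.475000
base radius r_b = r_p·cos α = 80.475000·cos 24.696° = 73.114543
roll angle φ = 14.677° = 0.25616197 rad
x = r_b·(cos φ + φ·sin φ) = 73.114543·(0.96736954 + 0.25616197·0.25336964) = 75.474184
y = r_b·(sin φ − φ·cos φ) = 73.114543·(0.25336964 − 0.25616197·0.96736954) = 0.406981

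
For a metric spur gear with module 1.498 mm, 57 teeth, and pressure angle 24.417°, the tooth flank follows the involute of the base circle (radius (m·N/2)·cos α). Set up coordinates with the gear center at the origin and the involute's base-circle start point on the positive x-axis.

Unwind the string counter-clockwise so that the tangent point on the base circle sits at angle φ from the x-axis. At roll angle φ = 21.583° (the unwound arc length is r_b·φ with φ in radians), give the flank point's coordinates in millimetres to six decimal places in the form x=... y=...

x=41.535634 y=0.682868

pitch radius r_p = m·N/2 = 1.498·57/2 = 42.693000
base radius r_b = r_p·cos α = 42.693000·cos 24.417° = 38.874583
roll angle φ = 21.583° = 0.37669441 rad
x = r_b·(cos φ + φ·sin φ) = 38.874583·(0.92988567 + 0.37669441·0.36784867) = 41.535634
y = r_b·(sin φ − φ·cos φ) = 38.874583·(0.36784867 − 0.37669441·0.92988567) = 0.682868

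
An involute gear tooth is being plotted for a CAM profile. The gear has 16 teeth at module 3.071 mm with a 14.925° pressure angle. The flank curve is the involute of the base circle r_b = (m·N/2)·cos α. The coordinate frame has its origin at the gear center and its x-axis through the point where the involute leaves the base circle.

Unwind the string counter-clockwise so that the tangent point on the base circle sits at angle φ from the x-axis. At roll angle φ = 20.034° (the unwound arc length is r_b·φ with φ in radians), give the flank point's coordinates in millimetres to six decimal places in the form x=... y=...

x=25.146307 y=0.334164

pitch radius r_p = m·N/2 = 3.071·16/2 = 24.568000
base radius r_b = r_p·cos α = 24.568000·cos 14.925° = 23.739169
roll angle φ = 20.034° = 0.34965926 rad
x = r_b·(cos φ + φ·sin φ) = 23.739169·(0.93948950 + 0.34965926·0.34257771) = 25.146307
y = r_b·(sin φ − φ·cos φ) = 23.739169·(0.34257771 − 0.34965926·0.93948950) = 0.334164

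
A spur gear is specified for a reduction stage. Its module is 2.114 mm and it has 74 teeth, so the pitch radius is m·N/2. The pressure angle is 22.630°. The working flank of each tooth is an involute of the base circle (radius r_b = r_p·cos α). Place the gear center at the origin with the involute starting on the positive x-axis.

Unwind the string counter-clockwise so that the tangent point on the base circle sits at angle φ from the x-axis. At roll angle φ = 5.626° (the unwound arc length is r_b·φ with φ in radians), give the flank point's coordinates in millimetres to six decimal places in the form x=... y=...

x=72.543116 y=0.022762

pitch radius r_p = m·N/2 = 2.114·74/2 = 78.218000
base radius r_b = r_p·cos α = 78.218000·cos 22.630° = 72.195908
roll angle φ = 5.626° = 0.09819222 rad
x = r_b·(cos φ + φ·sin φ) = 72.195908·(0.99518302 + 0.09819222·0.09803451) = 72.543116
y = r_b·(sin φ − φ·cos φ) = 72.195908·(0.09803451 − 0.09819222·0.99518302) = 0.022762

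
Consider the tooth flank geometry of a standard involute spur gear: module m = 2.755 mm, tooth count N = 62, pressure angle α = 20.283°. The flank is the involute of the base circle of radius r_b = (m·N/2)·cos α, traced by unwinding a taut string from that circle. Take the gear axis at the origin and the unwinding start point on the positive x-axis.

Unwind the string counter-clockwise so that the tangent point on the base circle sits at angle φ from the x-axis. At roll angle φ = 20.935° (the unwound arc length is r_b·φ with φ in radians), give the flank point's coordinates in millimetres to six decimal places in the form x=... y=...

pitch radius r_p = m·N/2 = 2.755·62/2 = 85.405000
base radius r_b = r_p·cos α = 85.405000·cos 20.283° = 80.109192
roll angle φ = 20.935° = 0.36538468 rad
x = r_b·(cos φ + φ·sin φ) = 80.109192·(0.93398638 + 0.36538468·0.35730861) = 85.279557
y = r_b·(sin φ − φ·cos φ) = 80.109192·(0.35730861 − 0.36538468·0.93398638) = 1.285295

x=85.279557 y=1.285295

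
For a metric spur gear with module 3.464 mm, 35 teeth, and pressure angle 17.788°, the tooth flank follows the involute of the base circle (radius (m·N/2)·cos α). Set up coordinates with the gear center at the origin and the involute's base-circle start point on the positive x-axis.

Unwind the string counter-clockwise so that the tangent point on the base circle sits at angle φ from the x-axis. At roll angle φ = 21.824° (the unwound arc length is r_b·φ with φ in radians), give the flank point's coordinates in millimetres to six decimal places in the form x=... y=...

x=61.758609 y=1.047951

pitch radius r_p = m·N/2 = 3.464·35/2 = 60.620000
base radius r_b = r_p·cos α = 60.620000·cos 17.788° = 57.721964
roll angle φ = 21.824° = 0.38090066 rad
x = r_b·(cos φ + φ·sin φ) = 57.721964·(0.92833019 + 0.38090066·0.37175673) = 61.758609
y = r_b·(sin φ − φ·cos φ) = 57.721964·(0.37175673 − 0.38090066·0.92833019) = 1.047951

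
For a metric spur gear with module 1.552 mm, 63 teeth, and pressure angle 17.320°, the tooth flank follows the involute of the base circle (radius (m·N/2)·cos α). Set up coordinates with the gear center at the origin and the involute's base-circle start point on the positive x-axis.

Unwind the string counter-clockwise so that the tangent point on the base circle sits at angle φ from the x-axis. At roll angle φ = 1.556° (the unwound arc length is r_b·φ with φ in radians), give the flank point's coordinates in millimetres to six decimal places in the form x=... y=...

pitch radius r_p = m·N/2 = 1.552·63/2 = 48.888000
base radius r_b = r_p·cos α = 48.888000·cos 17.320° = 46.671268
roll angle φ = 1.556° = 0.02715732 rad
x = r_b·(cos φ + φ·sin φ) = 46.671268·(0.99963126 + 0.02715732·0.02715399) = 46.688476
y = r_b·(sin φ − φ·cos φ) = 46.671268·(0.02715399 − 0.02715732·0.99963126) = 0.000312

x=46.688476 y=0.000312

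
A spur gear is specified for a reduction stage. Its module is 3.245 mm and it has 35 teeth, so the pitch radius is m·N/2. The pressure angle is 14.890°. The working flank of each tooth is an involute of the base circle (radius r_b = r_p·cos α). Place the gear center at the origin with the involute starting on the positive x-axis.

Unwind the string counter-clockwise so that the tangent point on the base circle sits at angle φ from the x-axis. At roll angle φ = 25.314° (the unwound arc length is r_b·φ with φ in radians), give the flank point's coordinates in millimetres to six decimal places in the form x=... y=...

pitch radius r_p = m·N/2 = 3.245·35/2 = 56.787500
base radius r_b = r_p·cos α = 56.787500·cos 14.890° = 54.880629
roll angle φ = 25.314° = 0.44181265 rad
x = r_b·(cos φ + φ·sin φ) = 54.880629·(0.90397810 + 0.44181265·0.42757876) = 59.978370
y = r_b·(sin φ − φ·cos φ) = 54.880629·(0.42757876 − 0.44181265·0.90397810) = 1.547074

x=59.978370 y=1.547074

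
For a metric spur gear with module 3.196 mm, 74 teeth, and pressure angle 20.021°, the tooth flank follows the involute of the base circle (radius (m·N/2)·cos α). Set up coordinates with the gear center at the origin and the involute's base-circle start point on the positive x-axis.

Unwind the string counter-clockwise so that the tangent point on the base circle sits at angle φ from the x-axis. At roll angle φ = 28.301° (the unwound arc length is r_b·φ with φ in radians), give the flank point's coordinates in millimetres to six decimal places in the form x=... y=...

pitch radius r_p = m·N/2 = 3.196·74/2 = 118.252000
base radius r_b = r_p·cos α = 118.252000·cos 20.021° = 111.105701
roll angle φ = 28.301° = 0.49394563 rad
x = r_b·(cos φ + φ·sin φ) = 111.105701·(0.88046908 + 0.49394563·0.47410358) = 123.844021
y = r_b·(sin φ − φ·cos φ) = 111.105701·(0.47410358 − 0.49394563·0.88046908) = 4.355312

x=123.844021 y=4.355312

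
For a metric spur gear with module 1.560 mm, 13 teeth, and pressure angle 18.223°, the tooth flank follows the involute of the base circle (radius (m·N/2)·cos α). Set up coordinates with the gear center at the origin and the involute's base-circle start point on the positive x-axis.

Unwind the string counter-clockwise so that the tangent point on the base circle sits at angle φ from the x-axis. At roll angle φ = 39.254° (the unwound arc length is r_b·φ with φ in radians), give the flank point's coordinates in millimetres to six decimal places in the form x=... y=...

pitch radius r_p = m·N/2 = 1.560·13/2 = 10.140000
base radius r_b = r_p·cos α = 10.140000·cos 18.223° = 9.631444
roll angle φ = 39.254° = 0.68511154 rad
x = r_b·(cos φ + φ·sin φ) = 9.631444·(0.77434847 + 0.68511154·0.63275939) = 11.633429
y = r_b·(sin φ − φ·cos φ) = 9.631444·(0.63275939 − 0.68511154·0.77434847) = 0.984760

x=11.633429 y=0.984760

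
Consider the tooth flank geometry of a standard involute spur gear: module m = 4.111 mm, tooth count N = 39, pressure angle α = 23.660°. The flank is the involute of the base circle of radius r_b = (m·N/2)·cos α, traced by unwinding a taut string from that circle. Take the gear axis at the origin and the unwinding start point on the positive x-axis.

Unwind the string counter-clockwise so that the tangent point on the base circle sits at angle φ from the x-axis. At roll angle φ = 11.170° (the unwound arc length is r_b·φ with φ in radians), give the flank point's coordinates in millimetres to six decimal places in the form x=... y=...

x=74.808226 y=0.180663

pitch radius r_p = m·N/2 = 4.111·39/2 = 80.164500
base radius r_b = r_p·cos α = 80.164500·cos 23.660° = 73.426111
roll angle φ = 11.170° = 0.19495328 rad
x = r_b·(cos φ + φ·sin φ) = 73.426111·(0.98105672 + 0.19495328·0.19372070) = 74.808226
y = r_b·(sin φ − φ·cos φ) = 73.426111·(0.19372070 − 0.19495328·0.98105672) = 0.180663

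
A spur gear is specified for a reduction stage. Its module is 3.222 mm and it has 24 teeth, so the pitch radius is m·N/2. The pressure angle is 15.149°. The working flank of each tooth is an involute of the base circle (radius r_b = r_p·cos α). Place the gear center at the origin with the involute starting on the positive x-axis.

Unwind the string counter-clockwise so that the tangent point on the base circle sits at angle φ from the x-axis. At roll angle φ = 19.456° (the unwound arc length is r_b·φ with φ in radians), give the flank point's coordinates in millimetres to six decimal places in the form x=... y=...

pitch radius r_p = m·N/2 = 3.222·24/2 = 38.664000
base radius r_b = r_p·cos α = 38.664000·cos 15.149° = 37.320406
roll angle φ = 19.456° = 0.33957126 rad
x = r_b·(cos φ + φ·sin φ) = 37.320406·(0.94289756 + 0.33957126·0.33308286) = 39.410458
y = r_b·(sin φ − φ·cos φ) = 37.320406·(0.33308286 − 0.33957126·0.94289756) = 0.481506

x=39.410458 y=0.481506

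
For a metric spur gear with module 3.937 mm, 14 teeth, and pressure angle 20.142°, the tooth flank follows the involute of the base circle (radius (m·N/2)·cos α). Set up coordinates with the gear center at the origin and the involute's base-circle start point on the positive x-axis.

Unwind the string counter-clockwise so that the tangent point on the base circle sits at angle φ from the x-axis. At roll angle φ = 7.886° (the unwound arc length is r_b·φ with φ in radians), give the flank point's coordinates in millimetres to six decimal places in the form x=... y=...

pitch radius r_p = m·N/2 = 3.937·14/2 = 27.559000
base radius r_b = r_p·cos α = 27.559000·cos 20.142° = 25.873549
roll angle φ = 7.886° = 0.13763666 rad
x = r_b·(cos φ + φ·sin φ) = 25.873549·(0.99054302 + 0.13763666·0.13720251) = 26.117462
y = r_b·(sin φ − φ·cos φ) = 25.873549·(0.13720251 − 0.13763666·0.99054302) = 0.022445

x=26.117462 y=0.022445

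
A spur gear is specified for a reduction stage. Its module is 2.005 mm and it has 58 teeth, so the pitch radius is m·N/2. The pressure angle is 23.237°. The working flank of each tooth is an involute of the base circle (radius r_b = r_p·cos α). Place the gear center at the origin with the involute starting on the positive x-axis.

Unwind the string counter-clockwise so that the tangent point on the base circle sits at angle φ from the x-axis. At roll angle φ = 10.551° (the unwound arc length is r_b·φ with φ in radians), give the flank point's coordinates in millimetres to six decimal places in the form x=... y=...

pitch radius r_p = m·N/2 = 2.005·58/2 = 58.145000
base radius r_b = r_p·cos α = 58.145000·cos 23.237° = 53.428321
roll angle φ = 10.551° = 0.18414969 rad
x = r_b·(cos φ + φ·sin φ) = 53.428321·(0.98309231 + 0.18414969·0.18311067) = 54.326562
y = r_b·(sin φ − φ·cos φ) = 53.428321·(0.18311067 − 0.18414969·0.98309231) = 0.110838

x=54.326562 y=0.110838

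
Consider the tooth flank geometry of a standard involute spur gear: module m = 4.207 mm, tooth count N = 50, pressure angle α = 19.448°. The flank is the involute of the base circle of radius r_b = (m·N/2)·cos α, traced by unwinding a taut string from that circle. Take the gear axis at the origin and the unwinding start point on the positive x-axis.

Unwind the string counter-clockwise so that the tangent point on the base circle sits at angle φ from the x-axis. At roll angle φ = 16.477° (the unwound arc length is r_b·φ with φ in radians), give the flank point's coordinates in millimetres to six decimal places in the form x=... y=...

x=103.190645 y=0.779736

pitch radius r_p = m·N/2 = 4.207·50/2 = 105.175000
base radius r_b = r_p·cos α = 105.175000·cos 19.448° = 99.174141
roll angle φ = 16.477° = 0.28757790 rad
x = r_b·(cos φ + φ·sin φ) = 99.174141·(0.95893367 + 0.28757790·0.28363043) = 103.190645
y = r_b·(sin φ − φ·cos φ) = 99.174141·(0.28363043 − 0.28757790·0.95893367) = 0.779736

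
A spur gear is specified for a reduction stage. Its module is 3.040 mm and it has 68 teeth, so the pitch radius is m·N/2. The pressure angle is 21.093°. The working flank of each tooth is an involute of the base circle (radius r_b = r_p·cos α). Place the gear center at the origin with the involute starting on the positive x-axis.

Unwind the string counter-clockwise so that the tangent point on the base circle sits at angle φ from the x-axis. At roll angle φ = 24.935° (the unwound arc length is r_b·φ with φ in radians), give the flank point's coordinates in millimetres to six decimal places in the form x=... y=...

pitch radius r_p = m·N/2 = 3.040·68/2 = 103.360000
base radius r_b = r_p·cos α = 103.360000·cos 21.093° = 96.434623
roll angle φ = 24.935° = 0.43519785 rad
x = r_b·(cos φ + φ·sin φ) = 96.434623·(0.90678665 + 0.43519785·0.42158982) = 105.138969
y = r_b·(sin φ − φ·cos φ) = 96.434623·(0.42158982 − 0.43519785·0.90678665) = 2.599706

x=105.138969 y=2.599706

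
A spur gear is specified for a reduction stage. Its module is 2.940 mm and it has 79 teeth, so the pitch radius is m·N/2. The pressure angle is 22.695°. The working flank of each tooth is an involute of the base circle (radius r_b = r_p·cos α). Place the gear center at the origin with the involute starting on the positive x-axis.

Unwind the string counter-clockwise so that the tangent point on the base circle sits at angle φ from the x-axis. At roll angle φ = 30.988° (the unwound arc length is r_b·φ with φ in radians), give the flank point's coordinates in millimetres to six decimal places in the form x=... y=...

x=121.680413 y=5.486292

pitch radius r_p = m·N/2 = 2.940·79/2 = 116.130000
base radius r_b = r_p·cos α = 116.130000·cos 22.695° = 107.138259
roll angle φ = 30.988° = 0.54084263 rad
x = r_b·(cos φ + φ·sin φ) = 107.138259·(0.85727515 + 0.54084263·0.51485854) = 121.680413
y = r_b·(sin φ − φ·cos φ) = 107.138259·(0.51485854 − 0.54084263·0.85727515) = 5.486292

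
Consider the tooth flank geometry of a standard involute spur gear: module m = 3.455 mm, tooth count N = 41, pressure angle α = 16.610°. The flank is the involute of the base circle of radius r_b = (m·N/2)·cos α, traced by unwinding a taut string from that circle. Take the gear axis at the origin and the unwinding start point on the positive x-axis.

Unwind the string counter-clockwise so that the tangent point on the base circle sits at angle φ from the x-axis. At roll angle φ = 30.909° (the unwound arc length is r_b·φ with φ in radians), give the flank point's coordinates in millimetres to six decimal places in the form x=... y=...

pitch radius r_p = m·N/2 = 3.455·41/2 = 70.827500
base radius r_b = r_p·cos α = 70.827500·cos 16.610° = 67.872060
roll angle φ = 30.909° = 0.53946382 rad
x = r_b·(cos φ + φ·sin φ) = 67.872060·(0.85798423 + 0.53946382·0.51367603) = 77.041158
y = r_b·(sin φ − φ·cos φ) = 67.872060·(0.51367603 − 0.53946382·0.85798423) = 3.449569

x=77.041158 y=3.449569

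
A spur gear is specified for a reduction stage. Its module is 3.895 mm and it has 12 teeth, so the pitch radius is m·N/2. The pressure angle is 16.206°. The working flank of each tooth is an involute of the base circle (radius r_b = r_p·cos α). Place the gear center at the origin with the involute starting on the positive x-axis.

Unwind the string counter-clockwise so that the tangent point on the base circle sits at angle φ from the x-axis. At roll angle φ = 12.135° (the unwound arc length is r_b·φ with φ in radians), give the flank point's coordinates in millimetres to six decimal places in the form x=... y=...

x=22.939081 y=0.070751

pitch radius r_p = m·N/2 = 3.895·12/2 = 23.370000
base radius r_b = r_p·cos α = 23.370000·cos 16.206° = 22.441381
roll angle φ = 12.135° = 0.21179570 rad
x = r_b·(cos φ + φ·sin φ) = 22.441381·(0.97765501 + 0.21179570·0.21021582) = 22.939081
y = r_b·(sin φ − φ·cos φ) = 22.441381·(0.21021582 − 0.21179570·0.97765501) = 0.070751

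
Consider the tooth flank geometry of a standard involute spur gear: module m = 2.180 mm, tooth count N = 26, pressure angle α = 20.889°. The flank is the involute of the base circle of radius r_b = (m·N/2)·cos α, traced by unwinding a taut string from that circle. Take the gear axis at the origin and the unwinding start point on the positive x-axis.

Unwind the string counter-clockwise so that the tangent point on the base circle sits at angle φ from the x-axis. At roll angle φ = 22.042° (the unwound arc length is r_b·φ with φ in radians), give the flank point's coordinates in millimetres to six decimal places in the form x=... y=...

x=28.364693 y=0.495104

pitch radius r_p = m·N/2 = 2.180·26/2 = 28.340000
base radius r_b = r_p·cos α = 28.340000·cos 20.889° = 26.477295
roll angle φ = 22.042° = 0.38470547 rad
x = r_b·(cos φ + φ·sin φ) = 26.477295·(0.92690900 + 0.38470547·0.37528615) = 28.364693
y = r_b·(sin φ − φ·cos φ) = 26.477295·(0.37528615 − 0.38470547·0.92690900) = 0.495104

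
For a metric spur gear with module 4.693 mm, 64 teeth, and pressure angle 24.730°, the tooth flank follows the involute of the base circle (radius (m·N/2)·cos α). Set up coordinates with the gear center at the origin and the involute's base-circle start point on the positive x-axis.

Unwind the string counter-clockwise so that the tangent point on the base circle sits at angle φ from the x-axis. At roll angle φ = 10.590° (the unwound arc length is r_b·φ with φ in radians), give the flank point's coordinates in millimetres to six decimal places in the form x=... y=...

x=138.713308 y=0.286114

pitch radius r_p = m·N/2 = 4.693·64/2 = 150.176000
base radius r_b = r_p·cos α = 150.176000·cos 24.730° = 136.403248
roll angle φ = 10.590° = 0.18483037 rad
x = r_b·(cos φ + φ·sin φ) = 136.403248·(0.98296744 + 0.18483037·0.18377979) = 138.713308
y = r_b·(sin φ − φ·cos φ) = 136.403248·(0.18377979 − 0.18483037·0.98296744) = 0.286114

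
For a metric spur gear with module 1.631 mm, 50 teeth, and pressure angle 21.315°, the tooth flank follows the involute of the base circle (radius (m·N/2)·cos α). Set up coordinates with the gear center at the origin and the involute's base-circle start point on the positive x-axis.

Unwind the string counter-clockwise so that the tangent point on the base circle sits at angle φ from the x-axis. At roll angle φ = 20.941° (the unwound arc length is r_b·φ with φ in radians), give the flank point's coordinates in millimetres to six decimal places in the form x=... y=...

pitch radius r_p = m·N/2 = 1.631·50/2 = 40.775000
base radius r_b = r_p·cos α = 40.775000·cos 21.315° = 37.985831
roll angle φ = 20.941° = 0.36548940 rad
x = r_b·(cos φ + φ·sin φ) = 37.985831·(0.93394896 + 0.36548940·0.35740641) = 40.438850
y = r_b·(sin φ − φ·cos φ) = 37.985831·(0.35740641 − 0.36548940·0.93394896) = 0.609975

x=40.438850 y=0.609975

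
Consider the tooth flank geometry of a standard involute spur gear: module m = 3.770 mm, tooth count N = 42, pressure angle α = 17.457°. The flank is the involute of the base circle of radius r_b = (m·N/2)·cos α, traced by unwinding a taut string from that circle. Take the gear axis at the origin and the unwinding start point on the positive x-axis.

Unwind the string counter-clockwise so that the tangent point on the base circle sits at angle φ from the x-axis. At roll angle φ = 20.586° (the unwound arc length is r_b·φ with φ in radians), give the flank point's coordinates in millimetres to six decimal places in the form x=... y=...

pitch radius r_p = m·N/2 = 3.770·42/2 = 79.170000
base radius r_b = r_p·cos α = 79.170000·cos 17.457° = 75.523617
roll angle φ = 20.586° = 0.35929348 rad
x = r_b·(cos φ + φ·sin φ) = 75.523617·(0.93614548 + 0.35929348·0.35161292) = 80.242159
y = r_b·(sin φ − φ·cos φ) = 75.523617·(0.35161292 − 0.35929348·0.93614548) = 1.152638

x=80.242159 y=1.152638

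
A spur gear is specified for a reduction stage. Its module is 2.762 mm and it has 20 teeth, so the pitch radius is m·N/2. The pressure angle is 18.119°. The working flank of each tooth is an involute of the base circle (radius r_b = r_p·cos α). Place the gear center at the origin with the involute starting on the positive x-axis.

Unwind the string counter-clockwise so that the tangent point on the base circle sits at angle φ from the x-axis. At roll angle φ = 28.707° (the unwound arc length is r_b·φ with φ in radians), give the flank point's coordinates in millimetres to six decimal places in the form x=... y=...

pitch radius r_p = m·N/2 = 2.762·20/2 = 27.620000
base radius r_b = r_p·cos α = 27.620000·cos 18.119° = 26.250398
roll angle φ = 28.707° = 0.50103167 rad
x = r_b·(cos φ + φ·sin φ) = 26.250398·(0.87708749 + 0.50103167·0.48033066) = 29.341339
y = r_b·(sin φ − φ·cos φ) = 26.250398·(0.48033066 − 0.50103167·0.87708749) = 1.073170

x=29.341339 y=1.073170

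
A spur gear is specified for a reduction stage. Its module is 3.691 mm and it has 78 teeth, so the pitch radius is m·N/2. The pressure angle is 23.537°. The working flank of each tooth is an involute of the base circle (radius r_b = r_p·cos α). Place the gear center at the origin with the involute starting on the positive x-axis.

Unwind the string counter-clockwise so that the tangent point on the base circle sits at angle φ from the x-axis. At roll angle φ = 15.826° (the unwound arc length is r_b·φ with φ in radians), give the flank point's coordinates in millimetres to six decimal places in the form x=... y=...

x=136.911610 y=0.920008

pitch radius r_p = m·N/2 = 3.691·78/2 = 143.949000
base radius r_b = r_p·cos α = 143.949000·cos 23.537° = 131.972786
roll angle φ = 15.826° = 0.27621581 rad
x = r_b·(cos φ + φ·sin φ) = 131.972786·(0.96209434 + 0.27621581·0.27271686) = 136.911610
y = r_b·(sin φ − φ·cos φ) = 131.972786·(0.27271686 − 0.27621581·0.96209434) = 0.920008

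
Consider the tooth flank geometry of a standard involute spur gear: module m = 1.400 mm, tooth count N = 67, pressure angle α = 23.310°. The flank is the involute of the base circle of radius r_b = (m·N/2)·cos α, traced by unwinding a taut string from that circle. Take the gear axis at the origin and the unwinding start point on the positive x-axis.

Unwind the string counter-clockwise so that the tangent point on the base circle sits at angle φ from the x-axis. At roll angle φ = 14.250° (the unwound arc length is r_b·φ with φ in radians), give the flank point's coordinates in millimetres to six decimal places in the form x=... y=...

pitch radius r_p = m·N/2 = 1.400·67/2 = 46.900000
base radius r_b = r_p·cos α = 46.900000·cos 23.310° = 43.071897
roll angle φ = 14.250° = 0.24870942 rad
x = r_b·(cos φ + φ·sin φ) = 43.071897·(0.96923091 + 0.24870942·0.24615329) = 44.383503
y = r_b·(sin φ − φ·cos φ) = 43.071897·(0.24615329 − 0.24870942·0.96923091) = 0.219513

x=44.383503 y=0.219513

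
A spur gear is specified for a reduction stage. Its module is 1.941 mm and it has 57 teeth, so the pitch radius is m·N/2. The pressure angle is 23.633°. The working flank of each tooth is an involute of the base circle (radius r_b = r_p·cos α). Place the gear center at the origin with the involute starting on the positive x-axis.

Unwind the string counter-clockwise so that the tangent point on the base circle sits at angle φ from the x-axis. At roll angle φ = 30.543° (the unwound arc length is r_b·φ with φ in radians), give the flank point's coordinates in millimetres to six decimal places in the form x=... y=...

pitch radius r_p = m·N/2 = 1.941·57/2 = 55.318500
base radius r_b = r_p·cos α = 55.318500·cos 23.633° = 50.679048
roll angle φ = 30.543° = 0.53307591 rad
x = r_b·(cos φ + φ·sin φ) = 50.679048·(0.86124801 + 0.53307591·0.50818487) = 57.376240
y = r_b·(sin φ − φ·cos φ) = 50.679048·(0.50818487 − 0.53307591·0.86124801) = 2.487038

x=57.376240 y=2.487038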